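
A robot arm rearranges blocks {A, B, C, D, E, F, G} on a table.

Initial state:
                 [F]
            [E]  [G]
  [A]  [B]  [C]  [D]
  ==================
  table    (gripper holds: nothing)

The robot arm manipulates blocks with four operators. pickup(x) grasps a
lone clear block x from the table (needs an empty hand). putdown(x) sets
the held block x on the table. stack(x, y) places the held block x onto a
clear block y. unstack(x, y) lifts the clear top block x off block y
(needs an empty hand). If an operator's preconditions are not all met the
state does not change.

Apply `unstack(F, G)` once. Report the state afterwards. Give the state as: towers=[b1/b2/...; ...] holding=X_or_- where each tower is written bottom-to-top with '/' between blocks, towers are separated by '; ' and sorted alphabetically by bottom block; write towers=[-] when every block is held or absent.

towers=[A; B; C/E; D/G] holding=F

before: towers=[A; B; C/E; D/G/F] holding=-
pre[unstack(F, G)]: on(F,G) ok, clear(F) ok, handempty ok
all met → apply unstack(F, G)
after:  towers=[A; B; C/E; D/G] holding=F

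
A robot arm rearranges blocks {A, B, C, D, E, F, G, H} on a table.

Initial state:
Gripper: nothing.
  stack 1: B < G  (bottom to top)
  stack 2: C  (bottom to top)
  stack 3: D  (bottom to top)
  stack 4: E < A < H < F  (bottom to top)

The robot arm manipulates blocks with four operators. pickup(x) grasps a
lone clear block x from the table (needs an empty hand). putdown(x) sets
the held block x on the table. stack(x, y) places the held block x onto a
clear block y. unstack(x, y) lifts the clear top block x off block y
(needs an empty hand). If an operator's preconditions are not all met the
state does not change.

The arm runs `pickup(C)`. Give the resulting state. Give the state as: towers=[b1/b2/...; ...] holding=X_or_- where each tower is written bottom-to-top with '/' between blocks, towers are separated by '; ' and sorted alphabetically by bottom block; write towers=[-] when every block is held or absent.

towers=[B/G; D; E/A/H/F] holding=C

before: towers=[B/G; C; D; E/A/H/F] holding=-
pre[pickup(C)]: clear(C) yes, ontable(C) yes, handempty yes
all met → apply pickup(C)
after:  towers=[B/G; D; E/A/H/F] holding=C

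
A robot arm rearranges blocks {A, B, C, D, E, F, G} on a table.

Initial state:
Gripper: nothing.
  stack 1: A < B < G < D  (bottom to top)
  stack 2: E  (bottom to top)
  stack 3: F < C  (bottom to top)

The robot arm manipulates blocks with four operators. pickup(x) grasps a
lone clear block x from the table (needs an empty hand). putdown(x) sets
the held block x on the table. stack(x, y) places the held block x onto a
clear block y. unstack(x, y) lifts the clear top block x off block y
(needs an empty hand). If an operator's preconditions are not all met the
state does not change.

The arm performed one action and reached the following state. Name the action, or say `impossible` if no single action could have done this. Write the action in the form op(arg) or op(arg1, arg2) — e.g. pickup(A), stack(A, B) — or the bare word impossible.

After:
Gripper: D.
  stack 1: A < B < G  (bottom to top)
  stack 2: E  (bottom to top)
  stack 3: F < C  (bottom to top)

target: towers=[A/B/G; E; F/C] holding=D
     unstack(D, G) → towers=[A/B/G; E; F/C] holding=D  ← match
         pickup(E) → towers=[A/B/G/D; F/C] holding=E
     unstack(C, F) → towers=[A/B/G/D; E; F] holding=C

unstack(D, G)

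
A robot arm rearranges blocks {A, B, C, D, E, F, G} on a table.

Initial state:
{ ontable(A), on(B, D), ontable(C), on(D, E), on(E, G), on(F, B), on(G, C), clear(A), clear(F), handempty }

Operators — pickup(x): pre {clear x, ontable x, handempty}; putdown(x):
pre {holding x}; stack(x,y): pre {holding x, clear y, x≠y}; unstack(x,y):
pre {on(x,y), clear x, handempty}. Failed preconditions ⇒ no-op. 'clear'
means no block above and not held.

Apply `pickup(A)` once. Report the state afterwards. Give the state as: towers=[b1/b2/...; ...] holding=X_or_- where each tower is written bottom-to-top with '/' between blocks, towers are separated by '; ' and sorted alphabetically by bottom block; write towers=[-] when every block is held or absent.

before: towers=[A; C/G/E/D/B/F] holding=-
pre[pickup(A)]: clear(A) ok, ontable(A) ok, handempty ok
all met → apply pickup(A)
after:  towers=[C/G/E/D/B/F] holding=A

towers=[C/G/E/D/B/F] holding=A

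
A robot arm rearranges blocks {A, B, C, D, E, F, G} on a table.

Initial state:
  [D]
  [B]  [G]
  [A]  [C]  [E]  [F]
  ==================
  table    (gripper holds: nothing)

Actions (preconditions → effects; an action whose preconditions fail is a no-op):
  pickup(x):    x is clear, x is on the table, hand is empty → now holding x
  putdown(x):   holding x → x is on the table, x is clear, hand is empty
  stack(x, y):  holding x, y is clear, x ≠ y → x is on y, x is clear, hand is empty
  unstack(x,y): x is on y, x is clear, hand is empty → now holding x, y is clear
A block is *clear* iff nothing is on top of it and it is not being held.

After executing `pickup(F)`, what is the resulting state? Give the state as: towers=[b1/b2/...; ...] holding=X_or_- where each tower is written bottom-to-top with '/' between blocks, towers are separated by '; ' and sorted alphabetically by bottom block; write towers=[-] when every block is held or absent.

before: towers=[A/B/D; C/G; E; F] holding=-
pre[pickup(F)]: clear(F) ✓, ontable(F) ✓, handempty ✓
all met → apply pickup(F)
after:  towers=[A/B/D; C/G; E] holding=F

towers=[A/B/D; C/G; E] holding=F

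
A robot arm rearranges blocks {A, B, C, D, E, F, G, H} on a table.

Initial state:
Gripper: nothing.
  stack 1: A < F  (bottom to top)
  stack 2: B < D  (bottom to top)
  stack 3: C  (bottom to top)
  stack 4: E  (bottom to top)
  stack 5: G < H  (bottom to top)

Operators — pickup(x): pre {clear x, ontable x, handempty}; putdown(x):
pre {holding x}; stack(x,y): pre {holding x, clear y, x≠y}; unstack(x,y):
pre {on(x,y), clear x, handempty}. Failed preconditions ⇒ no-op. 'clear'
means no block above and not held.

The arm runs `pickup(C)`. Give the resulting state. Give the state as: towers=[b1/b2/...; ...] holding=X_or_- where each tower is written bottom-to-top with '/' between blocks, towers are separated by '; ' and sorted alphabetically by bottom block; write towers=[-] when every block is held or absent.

before: towers=[A/F; B/D; C; E; G/H] holding=-
pre[pickup(C)]: clear(C) yes, ontable(C) yes, handempty yes
all met → apply pickup(C)
after:  towers=[A/F; B/D; E; G/H] holding=C

towers=[A/F; B/D; E; G/H] holding=C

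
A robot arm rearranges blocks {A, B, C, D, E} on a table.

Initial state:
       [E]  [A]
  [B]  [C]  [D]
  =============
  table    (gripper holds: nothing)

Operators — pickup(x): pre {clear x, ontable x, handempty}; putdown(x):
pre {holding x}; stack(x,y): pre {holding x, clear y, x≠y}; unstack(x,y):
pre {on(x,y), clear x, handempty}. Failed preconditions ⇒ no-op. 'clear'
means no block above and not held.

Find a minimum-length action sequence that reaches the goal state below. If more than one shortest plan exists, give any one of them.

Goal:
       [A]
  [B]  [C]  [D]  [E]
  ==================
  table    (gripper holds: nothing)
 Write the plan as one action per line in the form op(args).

step 1 (unstack(E, C)): towers=[B; C; D/A] holding=E
step 2 (putdown(E)): towers=[B; C; D/A; E] holding=-
step 3 (unstack(A, D)): towers=[B; C; D; E] holding=A
step 4 (stack(A, C)): towers=[B; C/A; D; E] holding=-
goal check: towers=[B; C/A; D; E] holding=- — reached (length 4, optimal by BFS)

unstack(E, C)
putdown(E)
unstack(A, D)
stack(A, C)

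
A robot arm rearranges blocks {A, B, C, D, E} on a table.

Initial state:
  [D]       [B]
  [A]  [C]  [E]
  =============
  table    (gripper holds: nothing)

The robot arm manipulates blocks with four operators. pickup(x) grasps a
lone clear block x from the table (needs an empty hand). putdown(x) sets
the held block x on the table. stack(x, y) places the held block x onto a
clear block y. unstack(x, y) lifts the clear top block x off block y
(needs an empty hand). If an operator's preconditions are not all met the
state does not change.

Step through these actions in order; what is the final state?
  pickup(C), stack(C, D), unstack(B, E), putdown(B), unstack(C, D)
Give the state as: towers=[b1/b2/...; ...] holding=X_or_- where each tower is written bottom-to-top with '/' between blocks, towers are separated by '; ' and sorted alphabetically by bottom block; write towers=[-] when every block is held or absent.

step 1 (pickup(C)): towers=[A/D; E/B] holding=C
step 2 (stack(C, D)): towers=[A/D/C; E/B] holding=-
step 3 (unstack(B, E)): towers=[A/D/C; E] holding=B
step 4 (putdown(B)): towers=[A/D/C; B; E] holding=-
step 5 (unstack(C, D)): towers=[A/D; B; E] holding=C

towers=[A/D; B; E] holding=C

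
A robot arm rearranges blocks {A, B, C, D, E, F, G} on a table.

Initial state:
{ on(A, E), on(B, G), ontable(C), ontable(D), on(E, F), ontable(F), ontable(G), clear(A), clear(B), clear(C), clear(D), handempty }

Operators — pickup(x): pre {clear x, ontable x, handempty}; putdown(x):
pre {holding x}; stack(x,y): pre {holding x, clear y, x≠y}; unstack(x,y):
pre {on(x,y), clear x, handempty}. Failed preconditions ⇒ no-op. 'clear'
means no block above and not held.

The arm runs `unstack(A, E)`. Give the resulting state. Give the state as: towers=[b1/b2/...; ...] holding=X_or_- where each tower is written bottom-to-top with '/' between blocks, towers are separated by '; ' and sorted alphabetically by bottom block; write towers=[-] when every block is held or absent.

towers=[C; D; F/E; G/B] holding=A

before: towers=[C; D; F/E/A; G/B] holding=-
pre[unstack(A, E)]: on(A,E) ✓, clear(A) ✓, handempty ✓
all met → apply unstack(A, E)
after:  towers=[C; D; F/E; G/B] holding=A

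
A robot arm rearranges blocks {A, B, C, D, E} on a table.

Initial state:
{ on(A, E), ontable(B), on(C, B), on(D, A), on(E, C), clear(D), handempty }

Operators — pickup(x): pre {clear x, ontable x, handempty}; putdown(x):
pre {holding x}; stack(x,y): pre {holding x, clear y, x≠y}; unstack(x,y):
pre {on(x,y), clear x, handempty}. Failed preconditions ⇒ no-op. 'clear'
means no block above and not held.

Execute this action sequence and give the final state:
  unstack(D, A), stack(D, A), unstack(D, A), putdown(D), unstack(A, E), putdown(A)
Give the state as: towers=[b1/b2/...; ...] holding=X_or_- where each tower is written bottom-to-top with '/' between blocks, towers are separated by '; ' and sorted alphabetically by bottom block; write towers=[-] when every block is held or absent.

towers=[A; B/C/E; D] holding=-

step 1 (unstack(D, A)): towers=[B/C/E/A] holding=D
step 2 (stack(D, A)): towers=[B/C/E/A/D] holding=-
step 3 (unstack(D, A)): towers=[B/C/E/A] holding=D
step 4 (putdown(D)): towers=[B/C/E/A; D] holding=-
step 5 (unstack(A, E)): towers=[B/C/E; D] holding=A
step 6 (putdown(A)): towers=[A; B/C/E; D] holding=-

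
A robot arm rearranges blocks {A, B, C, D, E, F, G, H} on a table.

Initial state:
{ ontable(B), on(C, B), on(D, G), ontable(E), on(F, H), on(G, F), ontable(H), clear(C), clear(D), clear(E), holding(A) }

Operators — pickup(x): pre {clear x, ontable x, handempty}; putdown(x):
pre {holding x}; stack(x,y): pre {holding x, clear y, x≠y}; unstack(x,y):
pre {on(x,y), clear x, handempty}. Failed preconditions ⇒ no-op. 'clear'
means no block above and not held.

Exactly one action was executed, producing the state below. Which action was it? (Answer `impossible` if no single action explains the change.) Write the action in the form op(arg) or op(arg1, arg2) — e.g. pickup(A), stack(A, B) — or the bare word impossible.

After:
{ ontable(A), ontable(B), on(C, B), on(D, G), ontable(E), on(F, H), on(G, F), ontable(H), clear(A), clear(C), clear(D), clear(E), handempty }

target: towers=[A; B/C; E; H/F/G/D] holding=-
        putdown(A) → towers=[A; B/C; E; H/F/G/D] holding=-  ← match
       stack(A, E) → towers=[B/C; E/A; H/F/G/D] holding=-
       stack(A, D) → towers=[B/C; E; H/F/G/D/A] holding=-
       stack(A, C) → towers=[B/C/A; E; H/F/G/D] holding=-

putdown(A)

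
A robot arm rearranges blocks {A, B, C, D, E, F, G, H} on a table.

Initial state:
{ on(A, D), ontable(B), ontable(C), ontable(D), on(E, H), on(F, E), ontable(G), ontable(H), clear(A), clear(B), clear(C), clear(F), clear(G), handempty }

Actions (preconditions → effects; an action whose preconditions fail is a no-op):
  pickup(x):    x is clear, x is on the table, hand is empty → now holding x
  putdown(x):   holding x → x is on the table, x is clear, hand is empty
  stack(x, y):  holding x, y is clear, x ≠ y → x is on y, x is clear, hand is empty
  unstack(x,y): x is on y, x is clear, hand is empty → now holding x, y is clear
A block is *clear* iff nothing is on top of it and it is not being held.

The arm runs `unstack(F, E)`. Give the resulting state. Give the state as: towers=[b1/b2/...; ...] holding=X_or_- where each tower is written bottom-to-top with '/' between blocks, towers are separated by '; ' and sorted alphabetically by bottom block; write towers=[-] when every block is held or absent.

before: towers=[B; C; D/A; G; H/E/F] holding=-
pre[unstack(F, E)]: on(F,E) ✓, clear(F) ✓, handempty ✓
all met → apply unstack(F, E)
after:  towers=[B; C; D/A; G; H/E] holding=F

towers=[B; C; D/A; G; H/E] holding=F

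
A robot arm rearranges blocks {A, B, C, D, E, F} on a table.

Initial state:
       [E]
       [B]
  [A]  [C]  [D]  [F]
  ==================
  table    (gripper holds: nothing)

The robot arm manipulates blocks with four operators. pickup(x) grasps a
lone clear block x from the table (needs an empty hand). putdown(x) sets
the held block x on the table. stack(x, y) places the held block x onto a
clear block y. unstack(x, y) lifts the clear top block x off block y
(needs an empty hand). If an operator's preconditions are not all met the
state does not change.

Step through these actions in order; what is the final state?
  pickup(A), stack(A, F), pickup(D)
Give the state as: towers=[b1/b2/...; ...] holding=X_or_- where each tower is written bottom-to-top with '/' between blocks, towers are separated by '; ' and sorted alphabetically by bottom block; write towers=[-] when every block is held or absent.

towers=[C/B/E; F/A] holding=D

step 1 (pickup(A)): towers=[C/B/E; D; F] holding=A
step 2 (stack(A, F)): towers=[C/B/E; D; F/A] holding=-
step 3 (pickup(D)): towers=[C/B/E; F/A] holding=D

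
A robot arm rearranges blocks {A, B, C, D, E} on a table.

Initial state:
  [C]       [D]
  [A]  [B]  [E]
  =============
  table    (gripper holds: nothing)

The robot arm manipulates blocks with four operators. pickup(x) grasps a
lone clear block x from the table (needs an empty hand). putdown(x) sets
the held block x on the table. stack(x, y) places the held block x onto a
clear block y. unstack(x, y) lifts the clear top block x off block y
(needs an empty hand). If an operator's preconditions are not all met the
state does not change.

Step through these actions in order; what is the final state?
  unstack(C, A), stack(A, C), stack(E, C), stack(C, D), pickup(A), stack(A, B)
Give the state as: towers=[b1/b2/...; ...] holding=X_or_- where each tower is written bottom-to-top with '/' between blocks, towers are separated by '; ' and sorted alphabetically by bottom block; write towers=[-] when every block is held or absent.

step 1 (unstack(C, A)): towers=[A; B; E/D] holding=C
step 2 (stack(A, C)) [no-op]: towers=[A; B; E/D] holding=C
step 3 (stack(E, C)) [no-op]: towers=[A; B; E/D] holding=C
step 4 (stack(C, D)): towers=[A; B; E/D/C] holding=-
step 5 (pickup(A)): towers=[B; E/D/C] holding=A
step 6 (stack(A, B)): towers=[B/A; E/D/C] holding=-

towers=[B/A; E/D/C] holding=-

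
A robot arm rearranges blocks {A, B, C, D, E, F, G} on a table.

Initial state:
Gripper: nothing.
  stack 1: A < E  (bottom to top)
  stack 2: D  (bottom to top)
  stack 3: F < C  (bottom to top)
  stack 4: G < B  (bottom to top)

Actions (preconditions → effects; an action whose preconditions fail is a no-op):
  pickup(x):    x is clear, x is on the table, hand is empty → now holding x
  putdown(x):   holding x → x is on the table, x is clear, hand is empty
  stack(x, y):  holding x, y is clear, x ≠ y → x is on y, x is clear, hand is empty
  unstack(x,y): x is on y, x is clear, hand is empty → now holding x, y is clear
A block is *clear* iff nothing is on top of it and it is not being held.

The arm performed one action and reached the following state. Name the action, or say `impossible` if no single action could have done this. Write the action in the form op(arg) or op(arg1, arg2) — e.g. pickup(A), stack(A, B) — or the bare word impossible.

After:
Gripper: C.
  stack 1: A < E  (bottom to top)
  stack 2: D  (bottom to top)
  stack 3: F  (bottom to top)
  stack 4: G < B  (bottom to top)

unstack(C, F)

target: towers=[A/E; D; F; G/B] holding=C
     unstack(B, G) → towers=[A/E; D; F/C; G] holding=B
         pickup(D) → towers=[A/E; F/C; G/B] holding=D
     unstack(E, A) → towers=[A; D; F/C; G/B] holding=E
     unstack(C, F) → towers=[A/E; D; F; G/B] holding=C  ← match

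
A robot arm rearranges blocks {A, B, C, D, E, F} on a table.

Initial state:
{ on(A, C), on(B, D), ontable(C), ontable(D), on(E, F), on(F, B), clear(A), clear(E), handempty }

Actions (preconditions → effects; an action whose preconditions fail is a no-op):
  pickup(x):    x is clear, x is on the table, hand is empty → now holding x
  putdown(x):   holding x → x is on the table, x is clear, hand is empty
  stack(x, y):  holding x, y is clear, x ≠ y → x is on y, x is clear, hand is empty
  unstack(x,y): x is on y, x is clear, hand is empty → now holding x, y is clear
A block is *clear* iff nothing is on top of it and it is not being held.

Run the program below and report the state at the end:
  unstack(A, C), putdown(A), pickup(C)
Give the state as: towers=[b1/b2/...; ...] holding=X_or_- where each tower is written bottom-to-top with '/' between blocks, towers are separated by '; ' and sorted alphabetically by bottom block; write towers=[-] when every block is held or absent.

step 1 (unstack(A, C)): towers=[C; D/B/F/E] holding=A
step 2 (putdown(A)): towers=[A; C; D/B/F/E] holding=-
step 3 (pickup(C)): towers=[A; D/B/F/E] holding=C

towers=[A; D/B/F/E] holding=C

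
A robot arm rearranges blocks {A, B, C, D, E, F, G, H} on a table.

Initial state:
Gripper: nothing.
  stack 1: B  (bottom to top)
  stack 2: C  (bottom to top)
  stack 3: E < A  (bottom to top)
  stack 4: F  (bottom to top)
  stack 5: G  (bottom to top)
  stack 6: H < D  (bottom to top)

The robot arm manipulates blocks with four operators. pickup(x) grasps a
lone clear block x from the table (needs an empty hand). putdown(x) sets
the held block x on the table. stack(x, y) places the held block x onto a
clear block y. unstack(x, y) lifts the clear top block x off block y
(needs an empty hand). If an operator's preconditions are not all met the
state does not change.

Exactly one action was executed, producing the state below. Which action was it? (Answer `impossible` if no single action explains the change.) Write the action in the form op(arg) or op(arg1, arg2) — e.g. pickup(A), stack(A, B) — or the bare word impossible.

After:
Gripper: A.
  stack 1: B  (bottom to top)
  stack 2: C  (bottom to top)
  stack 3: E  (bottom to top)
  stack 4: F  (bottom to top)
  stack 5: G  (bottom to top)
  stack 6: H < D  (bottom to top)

target: towers=[B; C; E; F; G; H/D] holding=A
         pickup(G) → towers=[B; C; E/A; F; H/D] holding=G
     unstack(A, E) → towers=[B; C; E; F; G; H/D] holding=A  ← match
         pickup(B) → towers=[C; E/A; F; G; H/D] holding=B
         pickup(F) → towers=[B; C; E/A; G; H/D] holding=F
     unstack(D, H) → towers=[B; C; E/A; F; G; H] holding=D
         pickup(C) → towers=[B; E/A; F; G; H/D] holding=C

unstack(A, E)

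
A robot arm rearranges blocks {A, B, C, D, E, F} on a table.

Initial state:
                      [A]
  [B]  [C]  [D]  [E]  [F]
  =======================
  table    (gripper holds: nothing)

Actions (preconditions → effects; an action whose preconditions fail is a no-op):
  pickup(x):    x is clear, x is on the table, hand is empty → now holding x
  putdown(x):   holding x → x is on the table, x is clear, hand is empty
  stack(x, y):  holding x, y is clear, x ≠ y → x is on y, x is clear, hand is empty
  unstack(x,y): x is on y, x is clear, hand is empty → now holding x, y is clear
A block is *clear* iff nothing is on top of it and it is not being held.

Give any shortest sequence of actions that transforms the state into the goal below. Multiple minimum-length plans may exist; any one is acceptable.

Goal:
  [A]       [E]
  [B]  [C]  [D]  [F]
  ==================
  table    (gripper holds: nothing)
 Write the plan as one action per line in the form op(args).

unstack(A, F)
stack(A, B)
pickup(E)
stack(E, D)

step 1 (unstack(A, F)): towers=[B; C; D; E; F] holding=A
step 2 (stack(A, B)): towers=[B/A; C; D; E; F] holding=-
step 3 (pickup(E)): towers=[B/A; C; D; F] holding=E
step 4 (stack(E, D)): towers=[B/A; C; D/E; F] holding=-
goal check: towers=[B/A; C; D/E; F] holding=- — reached (length 4, optimal by BFS)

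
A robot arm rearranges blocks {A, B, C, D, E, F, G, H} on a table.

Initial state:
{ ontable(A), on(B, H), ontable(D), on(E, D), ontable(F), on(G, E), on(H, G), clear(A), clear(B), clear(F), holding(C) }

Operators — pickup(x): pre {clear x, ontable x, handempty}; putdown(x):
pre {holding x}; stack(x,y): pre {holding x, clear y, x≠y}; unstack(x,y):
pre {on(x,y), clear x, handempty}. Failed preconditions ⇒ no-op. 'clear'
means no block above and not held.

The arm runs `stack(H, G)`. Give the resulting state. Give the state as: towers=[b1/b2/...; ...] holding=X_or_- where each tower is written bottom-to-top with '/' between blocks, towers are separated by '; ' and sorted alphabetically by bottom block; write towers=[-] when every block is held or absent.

towers=[A; D/E/G/H/B; F] holding=C

before: towers=[A; D/E/G/H/B; F] holding=C
pre[stack(H, G)]: holding(H) no, clear(G) no, H≠G yes
holding(H), clear(G) unmet → stack(H, G) is a no-op
after:  towers=[A; D/E/G/H/B; F] holding=C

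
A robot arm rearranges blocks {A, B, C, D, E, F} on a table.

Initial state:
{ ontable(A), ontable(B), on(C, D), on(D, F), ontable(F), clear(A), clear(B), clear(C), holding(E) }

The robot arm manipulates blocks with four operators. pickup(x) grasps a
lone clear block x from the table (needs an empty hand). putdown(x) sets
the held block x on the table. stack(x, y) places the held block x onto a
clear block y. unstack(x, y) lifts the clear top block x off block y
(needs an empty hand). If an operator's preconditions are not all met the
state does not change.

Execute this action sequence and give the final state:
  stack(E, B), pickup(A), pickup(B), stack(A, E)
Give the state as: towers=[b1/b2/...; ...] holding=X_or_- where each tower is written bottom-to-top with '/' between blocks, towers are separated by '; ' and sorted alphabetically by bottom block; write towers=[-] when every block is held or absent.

towers=[B/E/A; F/D/C] holding=-

step 1 (stack(E, B)): towers=[A; B/E; F/D/C] holding=-
step 2 (pickup(A)): towers=[B/E; F/D/C] holding=A
step 3 (pickup(B)) [no-op]: towers=[B/E; F/D/C] holding=A
step 4 (stack(A, E)): towers=[B/E/A; F/D/C] holding=-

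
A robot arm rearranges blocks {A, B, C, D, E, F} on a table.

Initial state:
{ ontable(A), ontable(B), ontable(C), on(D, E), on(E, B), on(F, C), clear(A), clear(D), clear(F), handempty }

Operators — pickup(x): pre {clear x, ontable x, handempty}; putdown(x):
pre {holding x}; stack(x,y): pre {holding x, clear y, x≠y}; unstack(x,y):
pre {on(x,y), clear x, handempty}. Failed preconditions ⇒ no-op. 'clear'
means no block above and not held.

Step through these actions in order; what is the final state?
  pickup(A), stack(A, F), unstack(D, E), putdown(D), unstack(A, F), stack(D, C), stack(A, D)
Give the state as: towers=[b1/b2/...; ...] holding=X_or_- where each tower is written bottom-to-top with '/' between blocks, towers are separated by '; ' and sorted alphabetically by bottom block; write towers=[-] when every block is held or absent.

step 1 (pickup(A)): towers=[B/E/D; C/F] holding=A
step 2 (stack(A, F)): towers=[B/E/D; C/F/A] holding=-
step 3 (unstack(D, E)): towers=[B/E; C/F/A] holding=D
step 4 (putdown(D)): towers=[B/E; C/F/A; D] holding=-
step 5 (unstack(A, F)): towers=[B/E; C/F; D] holding=A
step 6 (stack(D, C)) [no-op]: towers=[B/E; C/F; D] holding=A
step 7 (stack(A, D)): towers=[B/E; C/F; D/A] holding=-

towers=[B/E; C/F; D/A] holding=-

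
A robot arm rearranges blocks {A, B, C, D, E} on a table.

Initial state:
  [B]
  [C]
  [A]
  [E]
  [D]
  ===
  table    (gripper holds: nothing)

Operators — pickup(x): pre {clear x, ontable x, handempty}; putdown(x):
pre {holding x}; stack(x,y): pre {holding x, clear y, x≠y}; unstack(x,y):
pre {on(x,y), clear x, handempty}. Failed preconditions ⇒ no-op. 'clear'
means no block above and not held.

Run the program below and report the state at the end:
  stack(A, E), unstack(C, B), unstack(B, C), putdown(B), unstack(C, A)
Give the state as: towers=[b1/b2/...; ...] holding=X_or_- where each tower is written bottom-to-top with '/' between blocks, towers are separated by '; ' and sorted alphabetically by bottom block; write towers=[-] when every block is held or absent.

step 1 (stack(A, E)) [no-op]: towers=[D/E/A/C/B] holding=-
step 2 (unstack(C, B)) [no-op]: towers=[D/E/A/C/B] holding=-
step 3 (unstack(B, C)): towers=[D/E/A/C] holding=B
step 4 (putdown(B)): towers=[B; D/E/A/C] holding=-
step 5 (unstack(C, A)): towers=[B; D/E/A] holding=C

towers=[B; D/E/A] holding=C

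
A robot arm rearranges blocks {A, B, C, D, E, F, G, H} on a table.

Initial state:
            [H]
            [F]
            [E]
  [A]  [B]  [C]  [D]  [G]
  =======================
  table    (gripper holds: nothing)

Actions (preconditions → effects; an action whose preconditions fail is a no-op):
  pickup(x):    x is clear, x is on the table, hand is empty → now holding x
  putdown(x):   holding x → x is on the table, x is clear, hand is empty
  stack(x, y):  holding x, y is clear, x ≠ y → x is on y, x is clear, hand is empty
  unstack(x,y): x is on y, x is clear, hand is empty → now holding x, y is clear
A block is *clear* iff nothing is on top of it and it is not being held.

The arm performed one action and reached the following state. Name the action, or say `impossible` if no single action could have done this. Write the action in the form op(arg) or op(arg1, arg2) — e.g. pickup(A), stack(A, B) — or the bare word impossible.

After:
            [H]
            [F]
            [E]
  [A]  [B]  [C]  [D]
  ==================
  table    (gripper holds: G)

pickup(G)

target: towers=[A; B; C/E/F/H; D] holding=G
         pickup(G) → towers=[A; B; C/E/F/H; D] holding=G  ← match
         pickup(A) → towers=[B; C/E/F/H; D; G] holding=A
     unstack(H, F) → towers=[A; B; C/E/F; D; G] holding=H
         pickup(B) → towers=[A; C/E/F/H; D; G] holding=B
         pickup(D) → towers=[A; B; C/E/F/H; G] holding=D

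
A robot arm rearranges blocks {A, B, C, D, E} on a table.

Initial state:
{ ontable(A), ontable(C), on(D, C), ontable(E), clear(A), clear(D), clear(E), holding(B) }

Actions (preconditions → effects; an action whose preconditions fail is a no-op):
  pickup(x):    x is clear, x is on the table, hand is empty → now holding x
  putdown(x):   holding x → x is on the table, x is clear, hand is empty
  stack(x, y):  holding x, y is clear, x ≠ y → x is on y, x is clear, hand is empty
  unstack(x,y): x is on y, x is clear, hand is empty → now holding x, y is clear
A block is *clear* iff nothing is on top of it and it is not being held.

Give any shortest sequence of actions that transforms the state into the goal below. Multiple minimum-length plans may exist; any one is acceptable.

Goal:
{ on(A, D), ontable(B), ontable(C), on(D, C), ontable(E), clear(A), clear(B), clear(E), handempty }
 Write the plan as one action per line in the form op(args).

step 1 (putdown(B)): towers=[A; B; C/D; E] holding=-
step 2 (pickup(A)): towers=[B; C/D; E] holding=A
step 3 (stack(A, D)): towers=[B; C/D/A; E] holding=-
goal check: towers=[B; C/D/A; E] holding=- — reached (length 3, optimal by BFS)

putdown(B)
pickup(A)
stack(A, D)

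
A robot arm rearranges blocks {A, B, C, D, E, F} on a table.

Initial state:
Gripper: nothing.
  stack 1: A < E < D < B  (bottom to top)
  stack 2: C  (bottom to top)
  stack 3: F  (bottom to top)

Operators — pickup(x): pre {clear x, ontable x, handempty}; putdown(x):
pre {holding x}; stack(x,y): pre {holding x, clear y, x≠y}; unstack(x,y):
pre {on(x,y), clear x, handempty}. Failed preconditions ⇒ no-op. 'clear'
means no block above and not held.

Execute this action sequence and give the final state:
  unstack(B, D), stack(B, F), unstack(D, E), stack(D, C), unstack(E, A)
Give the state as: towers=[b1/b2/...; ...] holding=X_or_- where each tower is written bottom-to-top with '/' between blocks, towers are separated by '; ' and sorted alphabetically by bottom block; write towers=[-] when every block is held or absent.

step 1 (unstack(B, D)): towers=[A/E/D; C; F] holding=B
step 2 (stack(B, F)): towers=[A/E/D; C; F/B] holding=-
step 3 (unstack(D, E)): towers=[A/E; C; F/B] holding=D
step 4 (stack(D, C)): towers=[A/E; C/D; F/B] holding=-
step 5 (unstack(E, A)): towers=[A; C/D; F/B] holding=E

towers=[A; C/D; F/B] holding=E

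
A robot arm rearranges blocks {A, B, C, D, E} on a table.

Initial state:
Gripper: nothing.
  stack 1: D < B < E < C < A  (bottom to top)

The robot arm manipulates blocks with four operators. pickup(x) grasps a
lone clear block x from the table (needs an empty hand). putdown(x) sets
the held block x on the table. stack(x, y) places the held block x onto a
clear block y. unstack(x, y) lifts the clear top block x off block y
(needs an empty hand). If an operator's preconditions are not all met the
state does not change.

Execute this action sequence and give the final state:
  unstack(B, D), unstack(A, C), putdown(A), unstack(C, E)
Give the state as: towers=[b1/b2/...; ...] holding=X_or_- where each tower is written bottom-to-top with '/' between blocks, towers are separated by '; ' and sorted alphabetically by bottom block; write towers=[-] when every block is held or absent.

step 1 (unstack(B, D)) [no-op]: towers=[D/B/E/C/A] holding=-
step 2 (unstack(A, C)): towers=[D/B/E/C] holding=A
step 3 (putdown(A)): towers=[A; D/B/E/C] holding=-
step 4 (unstack(C, E)): towers=[A; D/B/E] holding=C

towers=[A; D/B/E] holding=C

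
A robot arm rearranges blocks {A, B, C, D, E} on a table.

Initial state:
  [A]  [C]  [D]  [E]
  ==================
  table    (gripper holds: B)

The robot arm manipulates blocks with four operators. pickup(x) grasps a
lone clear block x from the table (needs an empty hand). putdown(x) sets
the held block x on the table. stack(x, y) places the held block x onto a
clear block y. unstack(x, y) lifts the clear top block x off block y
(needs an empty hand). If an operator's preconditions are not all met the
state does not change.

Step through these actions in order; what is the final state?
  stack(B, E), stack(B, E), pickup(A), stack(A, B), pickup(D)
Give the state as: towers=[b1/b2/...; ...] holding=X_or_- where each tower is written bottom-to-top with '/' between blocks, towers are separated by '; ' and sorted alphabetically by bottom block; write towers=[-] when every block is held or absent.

towers=[C; E/B/A] holding=D

step 1 (stack(B, E)): towers=[A; C; D; E/B] holding=-
step 2 (stack(B, E)) [no-op]: towers=[A; C; D; E/B] holding=-
step 3 (pickup(A)): towers=[C; D; E/B] holding=A
step 4 (stack(A, B)): towers=[C; D; E/B/A] holding=-
step 5 (pickup(D)): towers=[C; E/B/A] holding=D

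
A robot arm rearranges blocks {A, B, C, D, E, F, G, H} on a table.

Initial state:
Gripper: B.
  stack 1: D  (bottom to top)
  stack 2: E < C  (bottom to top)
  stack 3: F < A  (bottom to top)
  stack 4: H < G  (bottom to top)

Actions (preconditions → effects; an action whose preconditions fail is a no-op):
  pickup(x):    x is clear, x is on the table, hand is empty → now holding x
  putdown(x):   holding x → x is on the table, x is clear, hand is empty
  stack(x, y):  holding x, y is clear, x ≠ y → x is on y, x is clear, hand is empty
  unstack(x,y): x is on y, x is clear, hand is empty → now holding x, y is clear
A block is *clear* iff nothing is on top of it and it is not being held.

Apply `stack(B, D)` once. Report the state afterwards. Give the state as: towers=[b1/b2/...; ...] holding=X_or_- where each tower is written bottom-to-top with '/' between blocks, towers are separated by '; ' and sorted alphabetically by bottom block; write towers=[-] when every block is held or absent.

towers=[D/B; E/C; F/A; H/G] holding=-

before: towers=[D; E/C; F/A; H/G] holding=B
pre[stack(B, D)]: holding(B) ok, clear(D) ok, B≠D ok
all met → apply stack(B, D)
after:  towers=[D/B; E/C; F/A; H/G] holding=-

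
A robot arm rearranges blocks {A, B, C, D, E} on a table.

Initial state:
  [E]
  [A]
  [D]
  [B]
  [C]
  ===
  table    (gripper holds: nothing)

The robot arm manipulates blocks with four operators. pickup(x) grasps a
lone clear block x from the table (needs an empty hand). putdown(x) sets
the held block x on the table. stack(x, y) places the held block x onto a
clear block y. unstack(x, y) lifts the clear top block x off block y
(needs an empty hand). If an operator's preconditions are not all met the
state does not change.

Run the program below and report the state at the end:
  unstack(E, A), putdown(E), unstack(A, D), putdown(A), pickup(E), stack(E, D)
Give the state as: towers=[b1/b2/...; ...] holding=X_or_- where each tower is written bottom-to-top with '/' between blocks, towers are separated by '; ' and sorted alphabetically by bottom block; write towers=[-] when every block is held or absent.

step 1 (unstack(E, A)): towers=[C/B/D/A] holding=E
step 2 (putdown(E)): towers=[C/B/D/A; E] holding=-
step 3 (unstack(A, D)): towers=[C/B/D; E] holding=A
step 4 (putdown(A)): towers=[A; C/B/D; E] holding=-
step 5 (pickup(E)): towers=[A; C/B/D] holding=E
step 6 (stack(E, D)): towers=[A; C/B/D/E] holding=-

towers=[A; C/B/D/E] holding=-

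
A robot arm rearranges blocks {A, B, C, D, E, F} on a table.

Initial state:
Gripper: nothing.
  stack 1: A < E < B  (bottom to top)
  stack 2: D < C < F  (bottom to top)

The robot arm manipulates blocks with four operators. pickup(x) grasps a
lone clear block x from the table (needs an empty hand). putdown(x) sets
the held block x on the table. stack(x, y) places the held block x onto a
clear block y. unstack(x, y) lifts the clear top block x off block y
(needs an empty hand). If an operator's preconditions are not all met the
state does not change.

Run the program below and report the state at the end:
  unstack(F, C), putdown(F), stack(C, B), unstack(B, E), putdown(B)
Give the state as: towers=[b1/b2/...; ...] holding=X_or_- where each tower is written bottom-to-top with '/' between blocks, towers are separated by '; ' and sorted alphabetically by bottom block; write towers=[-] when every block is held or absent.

towers=[A/E; B; D/C; F] holding=-

step 1 (unstack(F, C)): towers=[A/E/B; D/C] holding=F
step 2 (putdown(F)): towers=[A/E/B; D/C; F] holding=-
step 3 (stack(C, B)) [no-op]: towers=[A/E/B; D/C; F] holding=-
step 4 (unstack(B, E)): towers=[A/E; D/C; F] holding=B
step 5 (putdown(B)): towers=[A/E; B; D/C; F] holding=-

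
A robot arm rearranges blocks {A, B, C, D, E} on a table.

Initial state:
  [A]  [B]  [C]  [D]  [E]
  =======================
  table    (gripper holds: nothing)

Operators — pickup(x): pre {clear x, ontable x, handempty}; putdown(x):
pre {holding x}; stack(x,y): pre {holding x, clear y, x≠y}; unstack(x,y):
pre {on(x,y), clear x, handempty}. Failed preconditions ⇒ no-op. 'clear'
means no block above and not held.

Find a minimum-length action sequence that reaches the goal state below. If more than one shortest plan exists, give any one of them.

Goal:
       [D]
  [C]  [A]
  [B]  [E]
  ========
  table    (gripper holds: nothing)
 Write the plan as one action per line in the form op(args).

pickup(A)
stack(A, E)
pickup(D)
stack(D, A)
pickup(C)
stack(C, B)

step 1 (pickup(A)): towers=[B; C; D; E] holding=A
step 2 (stack(A, E)): towers=[B; C; D; E/A] holding=-
step 3 (pickup(D)): towers=[B; C; E/A] holding=D
step 4 (stack(D, A)): towers=[B; C; E/A/D] holding=-
step 5 (pickup(C)): towers=[B; E/A/D] holding=C
step 6 (stack(C, B)): towers=[B/C; E/A/D] holding=-
goal check: towers=[B/C; E/A/D] holding=- — reached (length 6, optimal by BFS)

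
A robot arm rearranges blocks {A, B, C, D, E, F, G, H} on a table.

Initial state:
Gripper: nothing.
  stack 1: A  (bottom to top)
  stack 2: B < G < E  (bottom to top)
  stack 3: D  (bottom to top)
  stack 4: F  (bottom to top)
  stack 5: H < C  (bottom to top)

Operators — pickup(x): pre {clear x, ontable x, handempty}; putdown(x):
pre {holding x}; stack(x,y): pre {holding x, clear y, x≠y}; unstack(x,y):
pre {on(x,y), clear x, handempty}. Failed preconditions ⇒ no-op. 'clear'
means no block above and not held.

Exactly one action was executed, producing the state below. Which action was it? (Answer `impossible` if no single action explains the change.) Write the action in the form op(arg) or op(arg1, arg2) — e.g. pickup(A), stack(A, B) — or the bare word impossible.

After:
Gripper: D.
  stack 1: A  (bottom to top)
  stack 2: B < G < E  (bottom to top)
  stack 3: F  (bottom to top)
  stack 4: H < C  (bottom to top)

pickup(D)

target: towers=[A; B/G/E; F; H/C] holding=D
         pickup(A) → towers=[B/G/E; D; F; H/C] holding=A
     unstack(E, G) → towers=[A; B/G; D; F; H/C] holding=E
         pickup(F) → towers=[A; B/G/E; D; H/C] holding=F
         pickup(D) → towers=[A; B/G/E; F; H/C] holding=D  ← match
     unstack(C, H) → towers=[A; B/G/E; D; F; H] holding=C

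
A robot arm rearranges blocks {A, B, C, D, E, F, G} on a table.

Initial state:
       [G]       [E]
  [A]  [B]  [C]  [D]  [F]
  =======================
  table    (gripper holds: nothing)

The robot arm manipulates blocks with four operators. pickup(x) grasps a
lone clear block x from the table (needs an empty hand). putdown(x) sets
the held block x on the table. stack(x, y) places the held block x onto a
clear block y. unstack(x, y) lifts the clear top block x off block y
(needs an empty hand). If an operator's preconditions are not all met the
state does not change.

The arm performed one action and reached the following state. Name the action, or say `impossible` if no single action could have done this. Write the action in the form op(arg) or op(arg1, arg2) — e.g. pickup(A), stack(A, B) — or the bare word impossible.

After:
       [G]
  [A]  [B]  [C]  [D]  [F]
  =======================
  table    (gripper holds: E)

target: towers=[A; B/G; C; D; F] holding=E
         pickup(F) → towers=[A; B/G; C; D/E] holding=F
     unstack(G, B) → towers=[A; B; C; D/E; F] holding=G
         pickup(A) → towers=[B/G; C; D/E; F] holding=A
     unstack(E, D) → towers=[A; B/G; C; D; F] holding=E  ← match
         pickup(C) → towers=[A; B/G; D/E; F] holding=C

unstack(E, D)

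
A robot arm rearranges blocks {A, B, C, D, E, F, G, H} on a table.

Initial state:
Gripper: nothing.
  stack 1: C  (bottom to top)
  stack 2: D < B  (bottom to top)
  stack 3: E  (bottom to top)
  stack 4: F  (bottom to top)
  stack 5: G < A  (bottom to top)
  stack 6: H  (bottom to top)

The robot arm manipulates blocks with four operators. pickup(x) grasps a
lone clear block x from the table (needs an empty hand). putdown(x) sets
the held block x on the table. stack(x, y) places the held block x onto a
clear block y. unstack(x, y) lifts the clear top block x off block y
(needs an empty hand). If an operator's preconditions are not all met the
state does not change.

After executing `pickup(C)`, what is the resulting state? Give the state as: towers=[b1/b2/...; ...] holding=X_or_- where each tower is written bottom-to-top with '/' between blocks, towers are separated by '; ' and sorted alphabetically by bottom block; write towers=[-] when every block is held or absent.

towers=[D/B; E; F; G/A; H] holding=C

before: towers=[C; D/B; E; F; G/A; H] holding=-
pre[pickup(C)]: clear(C) ok, ontable(C) ok, handempty ok
all met → apply pickup(C)
after:  towers=[D/B; E; F; G/A; H] holding=C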